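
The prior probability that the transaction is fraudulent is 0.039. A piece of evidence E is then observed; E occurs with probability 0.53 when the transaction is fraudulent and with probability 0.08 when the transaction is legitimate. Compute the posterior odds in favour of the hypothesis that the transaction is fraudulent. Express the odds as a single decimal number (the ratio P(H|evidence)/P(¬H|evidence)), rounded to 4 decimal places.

Posterior odds ≈ 0.2689

Prior odds = 0.039/(1−0.039) = 0.040583. In log-odds, ln(0.040583) = -3.2044.
Add log likelihood ratio: ln(6.6250) = 1.8909.
Posterior log-odds = -1.3136, so posterior odds = exp(-1.3136) = 0.26886.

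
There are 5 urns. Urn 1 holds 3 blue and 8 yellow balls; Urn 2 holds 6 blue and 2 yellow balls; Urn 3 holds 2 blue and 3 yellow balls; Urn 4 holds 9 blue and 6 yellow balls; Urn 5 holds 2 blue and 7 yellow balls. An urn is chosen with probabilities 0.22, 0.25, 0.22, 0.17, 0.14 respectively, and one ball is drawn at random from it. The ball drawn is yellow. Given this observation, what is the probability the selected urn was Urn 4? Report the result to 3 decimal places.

P(yellow|Urn 1) = 0.7273; P(yellow|Urn 2) = 0.25; P(yellow|Urn 3) = 0.6; P(yellow|Urn 4) = 0.4; P(yellow|Urn 5) = 0.7778.
Prior × likelihood for each source: 0.22·0.7273=0.1600, 0.25·0.25=0.06250, 0.22·0.6=0.1320, 0.17·0.4=0.06800, 0.14·0.7778=0.1089. Summing gives P(yellow) = 0.53139.
P(Urn 4 | yellow) = 0.06800 / 0.53139 = 0.128.

Posterior probability ≈ 0.128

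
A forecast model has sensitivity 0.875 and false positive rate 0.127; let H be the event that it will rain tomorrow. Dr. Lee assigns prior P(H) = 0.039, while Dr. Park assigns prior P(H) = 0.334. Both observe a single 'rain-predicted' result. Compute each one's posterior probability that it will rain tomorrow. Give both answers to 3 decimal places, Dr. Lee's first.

P('+'|H) = 0.875, P('+'|¬H) = 0.127.
Dr. Lee: numerator 0.875·0.039 = 0.034125; evidence = 0.034125+0.127·0.961 = 0.15617; posterior = 0.219.
Dr. Park: numerator 0.875·0.334 = 0.29225; evidence = 0.29225+0.127·0.666 = 0.37683; posterior = 0.776.

Dr. Lee: 0.219; Dr. Park: 0.776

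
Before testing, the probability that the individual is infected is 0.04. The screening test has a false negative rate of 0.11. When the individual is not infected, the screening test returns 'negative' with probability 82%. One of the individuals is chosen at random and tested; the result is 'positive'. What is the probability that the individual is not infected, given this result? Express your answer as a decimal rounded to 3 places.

Write H for 'the individual is infected'. Prior odds H:¬H = 0.04/0.96 = 0.041667. For the 'positive' outcome, the likelihood ratio is 0.89/0.18 = 4.9444.
Posterior odds = 0.041667 × 4.9444 = 0.20602, so P(H|E) = 0.20602/(1+0.20602) = 0.171. Then P(¬H|E) = 1 − 0.171 = 0.829.

P(¬H | E) ≈ 0.829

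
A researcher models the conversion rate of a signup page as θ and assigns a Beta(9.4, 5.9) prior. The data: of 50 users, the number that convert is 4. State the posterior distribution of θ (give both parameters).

Observing 4 successes and 46 failures updates Beta(9.4, 5.9) by adding the success and failure counts to the two shape parameters: α = 9.4+4 = 13.4, β = 5.9+46 = 51.9.

Posterior: Beta(13.4, 51.9)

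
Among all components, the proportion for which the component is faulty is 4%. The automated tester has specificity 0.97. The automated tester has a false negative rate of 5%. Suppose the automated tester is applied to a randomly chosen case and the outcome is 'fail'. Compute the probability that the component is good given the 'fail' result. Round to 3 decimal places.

Let H be the event that the component is faulty. P(H) = 0.04, so P(¬H) = 0.96. With E the 'fail' result, P(E|H) = 0.95 and P(E|¬H) = 0.03.
P(E) = 0.95·0.04 + 0.03·0.96 = 0.038000 + 0.028800 = 0.066800.
By Bayes' theorem, P(H|E) = 0.038000 / 0.066800 = 0.569. Hence P(¬H|E) = 1 − 0.569 = 0.431.

P(¬H | E) ≈ 0.431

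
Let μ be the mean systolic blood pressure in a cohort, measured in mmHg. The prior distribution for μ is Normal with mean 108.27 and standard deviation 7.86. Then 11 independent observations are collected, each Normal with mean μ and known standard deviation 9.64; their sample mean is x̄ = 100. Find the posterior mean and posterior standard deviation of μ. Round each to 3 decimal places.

Posterior mean ≈ 100.995; posterior SD ≈ 2.726

With known σ, the Normal prior is conjugate. Weight on the data is w = (n/σ²)/(n/σ² + 1/τ₀²) = 0.118369/(0.118369+0.0161866) = 0.87970.
Posterior mean = w·x̄ + (1−w)·μ₀ = 0.87970·100 + 0.12030·108.27 = 100.995. Posterior variance = 1/(0.118369+0.0161866) = 7.43186, so SD = 2.726.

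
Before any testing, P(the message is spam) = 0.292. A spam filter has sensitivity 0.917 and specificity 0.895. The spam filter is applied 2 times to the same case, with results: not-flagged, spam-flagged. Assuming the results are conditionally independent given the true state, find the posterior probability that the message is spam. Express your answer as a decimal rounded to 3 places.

With H the event that the message is spam, the joint likelihood of the observed sequence is P(data|H) = 0.083·0.917 = 0.076111 and P(data|¬H) = 0.895·0.105 = 0.093975.
Bayes: P(H|data) = 0.292·0.076111 / (0.292·0.076111 + 0.708·0.093975) = 0.022224/0.088759 = 0.2504.

Posterior P(H) ≈ 0.250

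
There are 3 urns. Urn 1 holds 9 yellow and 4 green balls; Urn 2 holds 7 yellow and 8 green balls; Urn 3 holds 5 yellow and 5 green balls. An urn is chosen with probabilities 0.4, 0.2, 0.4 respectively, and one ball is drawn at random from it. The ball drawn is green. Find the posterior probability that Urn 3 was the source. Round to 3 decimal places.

P(green|Urn 1) = 0.3077; P(green|Urn 2) = 0.5333; P(green|Urn 3) = 0.5.
Prior × likelihood for each source: 0.4·0.3077=0.1231, 0.2·0.5333=0.1067, 0.4·0.5=0.2000. Summing gives P(green) = 0.42974.
P(Urn 3 | green) = 0.2000 / 0.42974 = 0.465.

Posterior probability ≈ 0.465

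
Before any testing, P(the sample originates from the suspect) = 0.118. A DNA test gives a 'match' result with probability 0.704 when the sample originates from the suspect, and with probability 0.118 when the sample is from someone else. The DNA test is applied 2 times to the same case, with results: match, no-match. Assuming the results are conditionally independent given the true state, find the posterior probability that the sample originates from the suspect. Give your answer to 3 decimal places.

Posterior P(H) ≈ 0.211

Let H be the event that the sample originates from the suspect; start with P(H) = 0.118. P('match'|H) = 0.704, P('match'|¬H) = 0.118.
Update on result 1 ('match'): P(H) ← 0.704·0.1180 / (0.704·0.1180 + 0.118·0.8820) = 0.083072/0.18715 = 0.4439.
Update on result 2 ('no-match'): P(H) ← 0.296·0.4439 / (0.296·0.4439 + 0.882·0.5561) = 0.13139/0.62188 = 0.2113.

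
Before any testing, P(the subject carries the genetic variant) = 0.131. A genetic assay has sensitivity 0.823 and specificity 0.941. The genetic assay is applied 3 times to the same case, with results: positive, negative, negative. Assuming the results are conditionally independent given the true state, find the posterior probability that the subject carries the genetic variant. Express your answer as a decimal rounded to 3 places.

Posterior P(H) ≈ 0.069

With H the event that the subject carries the genetic variant, the joint likelihood of the observed sequence is P(data|H) = 0.823·0.177·0.177 = 0.025784 and P(data|¬H) = 0.059·0.941·0.941 = 0.052243.
Bayes: P(H|data) = 0.131·0.025784 / (0.131·0.025784 + 0.869·0.052243) = 0.0033777/0.048777 = 0.0692.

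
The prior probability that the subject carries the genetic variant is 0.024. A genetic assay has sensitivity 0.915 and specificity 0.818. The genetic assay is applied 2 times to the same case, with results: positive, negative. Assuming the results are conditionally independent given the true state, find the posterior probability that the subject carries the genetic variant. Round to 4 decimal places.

Posterior P(H) ≈ 0.0127

Let H be the event that the subject carries the genetic variant; start with P(H) = 0.024. P('positive'|H) = 0.915, P('positive'|¬H) = 0.182.
Update on result 1 ('positive'): P(H) ← 0.915·0.0240 / (0.915·0.0240 + 0.182·0.9760) = 0.021960/0.19959 = 0.1100.
Update on result 2 ('negative'): P(H) ← 0.085·0.1100 / (0.085·0.1100 + 0.818·0.8900) = 0.0093521/0.73735 = 0.0127.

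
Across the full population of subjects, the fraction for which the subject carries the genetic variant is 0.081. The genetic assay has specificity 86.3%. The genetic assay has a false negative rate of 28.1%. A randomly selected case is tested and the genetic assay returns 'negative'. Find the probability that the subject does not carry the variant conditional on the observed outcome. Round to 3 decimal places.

P(¬H | E) ≈ 0.972

Write H for 'the subject carries the genetic variant'. Prior odds H:¬H = 0.081/0.919 = 0.088139. For the 'negative' outcome, the likelihood ratio is 0.281/0.863 = 0.32561.
Posterior odds = 0.088139 × 0.32561 = 0.028699, so P(H|E) = 0.028699/(1+0.028699) = 0.028. Then P(¬H|E) = 1 − 0.028 = 0.972.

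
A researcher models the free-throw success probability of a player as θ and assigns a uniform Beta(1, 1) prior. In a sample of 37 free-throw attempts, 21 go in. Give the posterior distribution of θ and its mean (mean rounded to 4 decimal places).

Observing 21 successes and 16 failures updates Beta(1, 1) by adding the success and failure counts to the two shape parameters: α = 1+21 = 22, β = 1+16 = 17.
E[θ | data] = 22/(22+17) = 0.5641.

Posterior: Beta(22, 17); mean ≈ 0.5641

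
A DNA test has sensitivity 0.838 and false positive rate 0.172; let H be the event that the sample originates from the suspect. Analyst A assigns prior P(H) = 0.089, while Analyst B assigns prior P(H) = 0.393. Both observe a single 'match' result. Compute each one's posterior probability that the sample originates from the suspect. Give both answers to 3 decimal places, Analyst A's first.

Analyst A: 0.322; Analyst B: 0.759

P('+'|H) = 0.838, P('+'|¬H) = 0.172.
Analyst A: numerator 0.838·0.089 = 0.074582; evidence = 0.074582+0.172·0.911 = 0.23127; posterior = 0.322.
Analyst B: numerator 0.838·0.393 = 0.32933; evidence = 0.32933+0.172·0.607 = 0.43374; posterior = 0.759.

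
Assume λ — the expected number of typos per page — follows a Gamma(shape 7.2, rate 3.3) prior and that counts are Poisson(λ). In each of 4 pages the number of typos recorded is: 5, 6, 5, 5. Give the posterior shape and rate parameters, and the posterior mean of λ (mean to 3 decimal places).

Posterior: Gamma(shape=28.2, rate=7.3); mean ≈ 3.863

The Poisson likelihood adds the total count to the shape and the number of exposure periods to the rate. Here ∑xᵢ = 21 and n = 4, so shape 7.2→28.2 and rate 3.3→7.3.
Posterior mean = shape/rate = 28.2/7.3 = 3.863.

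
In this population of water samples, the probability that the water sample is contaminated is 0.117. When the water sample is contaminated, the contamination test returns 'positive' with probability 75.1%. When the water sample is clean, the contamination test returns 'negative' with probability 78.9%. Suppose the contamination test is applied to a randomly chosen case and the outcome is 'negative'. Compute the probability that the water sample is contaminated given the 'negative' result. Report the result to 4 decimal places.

Let H be the event that the water sample is contaminated. P(H) = 0.117, so P(¬H) = 0.883. With E the 'negative' result, P(E|H) = 0.249 and P(E|¬H) = 0.789.
P(E) = 0.249·0.117 + 0.789·0.883 = 0.029133 + 0.69669 = 0.72582.
By Bayes' theorem, P(H|E) = 0.029133 / 0.72582 = 0.0401.

P(H | E) ≈ 0.0401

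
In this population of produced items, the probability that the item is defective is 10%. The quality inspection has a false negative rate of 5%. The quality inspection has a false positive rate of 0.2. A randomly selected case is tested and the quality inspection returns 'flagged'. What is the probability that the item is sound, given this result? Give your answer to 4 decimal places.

Write H for 'the item is defective'. Prior odds H:¬H = 0.1/0.9 = 0.11111. For the 'flagged' outcome, the likelihood ratio is 0.95/0.2 = 4.7500.
Posterior odds = 0.11111 × 4.7500 = 0.52778, so P(H|E) = 0.52778/(1+0.52778) = 0.3455. Then P(¬H|E) = 1 − 0.3455 = 0.6545.

P(¬H | E) ≈ 0.6545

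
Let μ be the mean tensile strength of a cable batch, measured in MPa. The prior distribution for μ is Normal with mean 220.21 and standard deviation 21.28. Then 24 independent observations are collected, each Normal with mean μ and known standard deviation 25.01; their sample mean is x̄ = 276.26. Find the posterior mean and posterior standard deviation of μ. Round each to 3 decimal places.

Posterior mean ≈ 273.210; posterior SD ≈ 4.964

Prior precision 1/τ₀² = 1/21.28² = 0.00220829; data precision n/σ² = 24/25.01² = 0.0383693.
Posterior precision = 0.00220829 + 0.0383693 = 0.0405776, giving posterior SD = 1/√0.0405776 = 4.964.
Posterior mean = (0.00220829·220.21 + 0.0383693·276.26) / 0.0405776 = 273.210.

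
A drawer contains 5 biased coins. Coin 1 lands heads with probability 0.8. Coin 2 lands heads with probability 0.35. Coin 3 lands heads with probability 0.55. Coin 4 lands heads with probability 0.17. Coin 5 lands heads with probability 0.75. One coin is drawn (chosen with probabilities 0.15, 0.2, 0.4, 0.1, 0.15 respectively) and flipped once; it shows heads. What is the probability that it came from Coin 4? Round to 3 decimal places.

Posterior probability ≈ 0.032

P(heads|C1) = 0.8; P(heads|C2) = 0.35; P(heads|C3) = 0.55; P(heads|C4) = 0.17; P(heads|C5) = 0.75.
Prior × likelihood for each source: 0.15·0.8=0.1200, 0.2·0.35=0.07000, 0.4·0.55=0.2200, 0.1·0.17=0.01700, 0.15·0.75=0.1125. Summing gives P(heads) = 0.53950.
P(Coin 4 | heads) = 0.01700 / 0.53950 = 0.032.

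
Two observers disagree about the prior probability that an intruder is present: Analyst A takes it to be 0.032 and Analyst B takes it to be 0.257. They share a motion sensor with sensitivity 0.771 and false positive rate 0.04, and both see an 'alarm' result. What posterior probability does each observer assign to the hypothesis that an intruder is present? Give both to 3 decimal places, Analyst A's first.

The likelihood ratio for an 'alarm' result is 0.771/0.04 = 19.275.
Analyst A: prior odds 0.032/0.968 = 0.033058; posterior odds 0.63719; posterior probability 0.389.
Analyst B: prior odds 0.257/0.743 = 0.34590; posterior odds 6.6671; posterior probability 0.870.

Analyst A: 0.389; Analyst B: 0.870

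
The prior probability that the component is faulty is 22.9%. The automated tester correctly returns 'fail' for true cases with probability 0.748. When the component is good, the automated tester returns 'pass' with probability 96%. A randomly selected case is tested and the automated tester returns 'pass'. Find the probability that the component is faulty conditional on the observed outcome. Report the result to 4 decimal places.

P(H | E) ≈ 0.0723

Let H be the event that the component is faulty. P(H) = 0.229, so P(¬H) = 0.771. With E the 'pass' result, P(E|H) = 0.252 and P(E|¬H) = 0.96.
P(E) = 0.252·0.229 + 0.96·0.771 = 0.057708 + 0.74016 = 0.79787.
By Bayes' theorem, P(H|E) = 0.057708 / 0.79787 = 0.0723.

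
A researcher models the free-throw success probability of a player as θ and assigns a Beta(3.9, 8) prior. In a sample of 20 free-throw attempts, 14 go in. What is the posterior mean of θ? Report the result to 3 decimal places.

Observing 14 successes and 6 failures updates Beta(3.9, 8) by adding the success and failure counts to the two shape parameters: α = 3.9+14 = 17.9, β = 8+6 = 14.
E[θ | data] = 17.9/(17.9+14) = 0.561.

Posterior mean ≈ 0.561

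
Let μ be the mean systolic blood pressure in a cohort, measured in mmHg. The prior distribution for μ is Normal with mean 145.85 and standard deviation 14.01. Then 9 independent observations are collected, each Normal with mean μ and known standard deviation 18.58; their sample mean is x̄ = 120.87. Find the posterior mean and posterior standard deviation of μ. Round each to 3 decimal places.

Prior precision 1/τ₀² = 1/14.01² = 0.00509476; data precision n/σ² = 9/18.58² = 0.0260706.
Posterior precision = 0.00509476 + 0.0260706 = 0.0311654, giving posterior SD = 1/√0.0311654 = 5.665.
Posterior mean = (0.00509476·145.85 + 0.0260706·120.87) / 0.0311654 = 124.954.

Posterior mean ≈ 124.954; posterior SD ≈ 5.665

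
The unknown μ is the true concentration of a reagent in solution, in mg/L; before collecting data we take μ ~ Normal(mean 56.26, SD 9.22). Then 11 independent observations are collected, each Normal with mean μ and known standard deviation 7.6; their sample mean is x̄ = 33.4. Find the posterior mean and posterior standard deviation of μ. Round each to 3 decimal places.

Posterior mean ≈ 34.730; posterior SD ≈ 2.224

With known σ, the Normal prior is conjugate. Weight on the data is w = (n/σ²)/(n/σ² + 1/τ₀²) = 0.190443/(0.190443+0.0117635) = 0.94182.
Posterior mean = w·x̄ + (1−w)·μ₀ = 0.94182·33.4 + 0.058176·56.26 = 34.730. Posterior variance = 1/(0.190443+0.0117635) = 4.94543, so SD = 2.224.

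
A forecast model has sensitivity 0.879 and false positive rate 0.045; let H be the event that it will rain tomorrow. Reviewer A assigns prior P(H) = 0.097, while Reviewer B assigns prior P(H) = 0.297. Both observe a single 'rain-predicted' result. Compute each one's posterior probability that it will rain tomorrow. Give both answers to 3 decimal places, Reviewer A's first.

Reviewer A: 0.677; Reviewer B: 0.892

The likelihood ratio for a 'rain-predicted' result is 0.879/0.045 = 19.533.
Reviewer A: prior odds 0.097/0.903 = 0.10742; posterior odds 2.0983; posterior probability 0.677.
Reviewer B: prior odds 0.297/0.703 = 0.42248; posterior odds 8.2523; posterior probability 0.892.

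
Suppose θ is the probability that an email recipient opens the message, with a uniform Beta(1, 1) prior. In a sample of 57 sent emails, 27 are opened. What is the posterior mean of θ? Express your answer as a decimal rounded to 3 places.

Observing 27 successes and 30 failures updates Beta(1, 1) by adding the success and failure counts to the two shape parameters: α = 1+27 = 28, β = 1+30 = 31.
E[θ | data] = 28/(28+31) = 0.475.

Posterior mean ≈ 0.475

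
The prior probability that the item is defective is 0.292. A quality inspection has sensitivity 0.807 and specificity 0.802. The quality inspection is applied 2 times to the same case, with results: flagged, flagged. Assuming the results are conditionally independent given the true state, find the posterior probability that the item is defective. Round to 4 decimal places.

Posterior P(H) ≈ 0.8726

Let H be the event that the item is defective; start with P(H) = 0.292. P('flagged'|H) = 0.807, P('flagged'|¬H) = 0.198.
Update on result 1 ('flagged'): P(H) ← 0.807·0.2920 / (0.807·0.2920 + 0.198·0.7080) = 0.23564/0.37583 = 0.6270.
Update on result 2 ('flagged'): P(H) ← 0.807·0.6270 / (0.807·0.6270 + 0.198·0.3730) = 0.50599/0.57984 = 0.8726.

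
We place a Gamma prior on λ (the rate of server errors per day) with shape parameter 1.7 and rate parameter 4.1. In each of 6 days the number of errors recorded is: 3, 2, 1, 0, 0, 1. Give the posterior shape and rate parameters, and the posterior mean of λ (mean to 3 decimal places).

Posterior: Gamma(shape=8.7, rate=10.1); mean ≈ 0.861

Total count ∑xᵢ = 7 over n = 6 days.
Gamma is conjugate to the Poisson likelihood: posterior is Gamma(shape = 1.7+7 = 8.7, rate = 4.1+6 = 10.1).
E[λ | data] = 8.7/10.1 = 0.861.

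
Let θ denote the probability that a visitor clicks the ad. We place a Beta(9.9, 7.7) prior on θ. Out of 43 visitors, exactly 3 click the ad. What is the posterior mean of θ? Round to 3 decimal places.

The binomial likelihood is conjugate to the Beta prior: with 3 successes and 40 failures, the posterior is Beta(9.9+3, 7.7+40) = Beta(12.9, 47.7).
Posterior mean = α/(α+β) = 12.9/60.6 = 0.213.

Posterior mean ≈ 0.213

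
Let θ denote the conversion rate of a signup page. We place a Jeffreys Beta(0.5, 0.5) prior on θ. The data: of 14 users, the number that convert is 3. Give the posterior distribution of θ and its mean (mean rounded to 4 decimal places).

The binomial likelihood is conjugate to the Beta prior: with 3 successes and 11 failures, the posterior is Beta(0.5+3, 0.5+11) = Beta(3.5, 11.5).
Posterior mean = α/(α+β) = 3.5/15 = 0.2333.

Posterior: Beta(3.5, 11.5); mean ≈ 0.2333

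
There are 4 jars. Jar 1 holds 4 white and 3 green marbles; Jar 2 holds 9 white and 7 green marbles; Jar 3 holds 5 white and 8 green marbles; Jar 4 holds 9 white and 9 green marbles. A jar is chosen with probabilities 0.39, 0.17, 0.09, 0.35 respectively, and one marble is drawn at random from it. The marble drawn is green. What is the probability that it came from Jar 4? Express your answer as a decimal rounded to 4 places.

P(green|Jar 1) = 0.4286; P(green|Jar 2) = 0.4375; P(green|Jar 3) = 0.6154; P(green|Jar 4) = 0.5.
Prior × likelihood for each source: 0.39·0.4286=0.1671, 0.17·0.4375=0.07438, 0.09·0.6154=0.05538, 0.35·0.5=0.1750. Summing gives P(green) = 0.47190.
P(Jar 4 | green) = 0.1750 / 0.47190 = 0.3708.

Posterior probability ≈ 0.3708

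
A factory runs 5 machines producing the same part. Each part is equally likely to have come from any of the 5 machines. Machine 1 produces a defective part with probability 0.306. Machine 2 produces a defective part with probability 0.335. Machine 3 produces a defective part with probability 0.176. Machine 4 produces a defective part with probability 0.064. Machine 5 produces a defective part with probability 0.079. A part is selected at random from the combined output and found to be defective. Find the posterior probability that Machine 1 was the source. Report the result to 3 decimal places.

Tabulate prior·likelihood by source: [1] prior 0.2, lik 0.306, product 0.06120; [2] prior 0.2, lik 0.335, product 0.06700; [3] prior 0.2, lik 0.176, product 0.03520; [4] prior 0.2, lik 0.064, product 0.01280; [5] prior 0.2, lik 0.079, product 0.01580.
Normalizing constant = 0.19200; the posterior for Machine 1 is its product over the sum, 0.06120/0.19200 = 0.319.

Posterior probability ≈ 0.319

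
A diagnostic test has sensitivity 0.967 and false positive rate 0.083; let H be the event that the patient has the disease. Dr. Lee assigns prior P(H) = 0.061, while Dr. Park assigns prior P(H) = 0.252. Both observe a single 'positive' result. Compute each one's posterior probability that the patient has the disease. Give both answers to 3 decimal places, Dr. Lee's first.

Dr. Lee: 0.431; Dr. Park: 0.797

P('+'|H) = 0.967, P('+'|¬H) = 0.083.
Dr. Lee: numerator 0.967·0.061 = 0.058987; evidence = 0.058987+0.083·0.939 = 0.13692; posterior = 0.431.
Dr. Park: numerator 0.967·0.252 = 0.24368; evidence = 0.24368+0.083·0.748 = 0.30577; posterior = 0.797.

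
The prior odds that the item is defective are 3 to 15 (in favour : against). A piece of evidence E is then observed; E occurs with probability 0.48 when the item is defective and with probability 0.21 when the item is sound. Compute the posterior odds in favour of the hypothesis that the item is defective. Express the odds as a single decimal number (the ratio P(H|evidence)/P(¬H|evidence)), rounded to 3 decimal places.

Posterior odds ≈ 0.457

Prior odds = 3/15 = 0.20000. In log-odds, ln(0.20000) = -1.6094.
Add log likelihood ratio: ln(2.2857) = 0.82668.
Posterior log-odds = -0.78276, so posterior odds = exp(-0.78276) = 0.45714.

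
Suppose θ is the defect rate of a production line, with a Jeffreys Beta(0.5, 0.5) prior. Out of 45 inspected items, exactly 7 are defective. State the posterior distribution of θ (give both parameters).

Posterior: Beta(7.5, 38.5)

The binomial likelihood is conjugate to the Beta prior: with 7 successes and 38 failures, the posterior is Beta(0.5+7, 0.5+38) = Beta(7.5, 38.5).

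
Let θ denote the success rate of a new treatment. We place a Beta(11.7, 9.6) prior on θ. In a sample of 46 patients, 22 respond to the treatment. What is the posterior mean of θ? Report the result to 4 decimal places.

Posterior mean ≈ 0.5007

The binomial likelihood is conjugate to the Beta prior: with 22 successes and 24 failures, the posterior is Beta(11.7+22, 9.6+24) = Beta(33.7, 33.6).
E[θ | data] = 33.7/(33.7+33.6) = 0.5007.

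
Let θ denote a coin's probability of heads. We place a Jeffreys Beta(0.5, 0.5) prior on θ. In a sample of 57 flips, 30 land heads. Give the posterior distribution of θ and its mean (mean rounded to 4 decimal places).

Posterior: Beta(30.5, 27.5); mean ≈ 0.5259

The binomial likelihood is conjugate to the Beta prior: with 30 successes and 27 failures, the posterior is Beta(0.5+30, 0.5+27) = Beta(30.5, 27.5).
E[θ | data] = 30.5/(30.5+27.5) = 0.5259.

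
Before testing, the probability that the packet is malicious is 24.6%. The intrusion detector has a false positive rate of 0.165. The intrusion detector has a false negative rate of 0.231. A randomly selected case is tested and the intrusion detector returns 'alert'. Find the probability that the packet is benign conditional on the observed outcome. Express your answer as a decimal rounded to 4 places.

P(¬H | E) ≈ 0.3967

Let H be the event that the packet is malicious. P(H) = 0.246, so P(¬H) = 0.754. With E the 'alert' result, P(E|H) = 0.769 and P(E|¬H) = 0.165.
P(E) = 0.769·0.246 + 0.165·0.754 = 0.18917 + 0.12441 = 0.31358.
By Bayes' theorem, P(H|E) = 0.18917 / 0.31358 = 0.6033. Hence P(¬H|E) = 1 − 0.6033 = 0.3967.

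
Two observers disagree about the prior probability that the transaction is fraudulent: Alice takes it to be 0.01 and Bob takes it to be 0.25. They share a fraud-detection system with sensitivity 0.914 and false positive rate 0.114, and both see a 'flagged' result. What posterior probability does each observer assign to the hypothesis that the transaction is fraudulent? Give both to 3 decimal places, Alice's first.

P('+'|H) = 0.914, P('+'|¬H) = 0.114.
Alice: numerator 0.914·0.01 = 0.0091400; evidence = 0.0091400+0.114·0.99 = 0.12200; posterior = 0.075.
Bob: numerator 0.914·0.25 = 0.22850; evidence = 0.22850+0.114·0.75 = 0.31400; posterior = 0.728.

Alice: 0.075; Bob: 0.728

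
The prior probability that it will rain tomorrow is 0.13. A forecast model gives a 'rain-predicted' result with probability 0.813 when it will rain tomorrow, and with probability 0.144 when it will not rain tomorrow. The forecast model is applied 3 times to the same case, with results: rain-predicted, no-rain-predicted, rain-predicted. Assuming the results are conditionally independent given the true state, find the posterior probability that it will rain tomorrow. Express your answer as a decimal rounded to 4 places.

Let H be the event that it will rain tomorrow; start with P(H) = 0.13. P('rain-predicted'|H) = 0.813, P('rain-predicted'|¬H) = 0.144.
Update on result 1 ('rain-predicted'): P(H) ← 0.813·0.1300 / (0.813·0.1300 + 0.144·0.8700) = 0.10569/0.23097 = 0.4576.
Update on result 2 ('no-rain-predicted'): P(H) ← 0.187·0.4576 / (0.187·0.4576 + 0.856·0.5424) = 0.085570/0.54987 = 0.1556.
Update on result 3 ('rain-predicted'): P(H) ← 0.813·0.1556 / (0.813·0.1556 + 0.144·0.8444) = 0.12652/0.24811 = 0.5099.

Posterior P(H) ≈ 0.5099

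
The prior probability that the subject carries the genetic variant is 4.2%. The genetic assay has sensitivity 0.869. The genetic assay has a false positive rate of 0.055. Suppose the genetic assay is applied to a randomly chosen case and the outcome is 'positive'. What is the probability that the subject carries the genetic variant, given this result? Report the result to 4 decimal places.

Let H be the event that the subject carries the genetic variant. P(H) = 0.042, so P(¬H) = 0.958. With E the 'positive' result, P(E|H) = 0.869 and P(E|¬H) = 0.055.
P(E) = 0.869·0.042 + 0.055·0.958 = 0.036498 + 0.052690 = 0.089188.
By Bayes' theorem, P(H|E) = 0.036498 / 0.089188 = 0.4092.

P(H | E) ≈ 0.4092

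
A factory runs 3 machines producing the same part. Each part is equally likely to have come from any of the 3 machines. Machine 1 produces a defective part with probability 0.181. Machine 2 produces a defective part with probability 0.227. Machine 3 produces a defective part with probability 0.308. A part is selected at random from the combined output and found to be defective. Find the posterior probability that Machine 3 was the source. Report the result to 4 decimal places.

P(defective|M1) = 0.181; P(defective|M2) = 0.227; P(defective|M3) = 0.308.
Prior × likelihood for each source: 0.333333·0.181=0.06033, 0.333333·0.227=0.07567, 0.333333·0.308=0.1027. Summing gives P(defective) = 0.23867.
P(Machine 3 | defective) = 0.1027 / 0.23867 = 0.4302.

Posterior probability ≈ 0.4302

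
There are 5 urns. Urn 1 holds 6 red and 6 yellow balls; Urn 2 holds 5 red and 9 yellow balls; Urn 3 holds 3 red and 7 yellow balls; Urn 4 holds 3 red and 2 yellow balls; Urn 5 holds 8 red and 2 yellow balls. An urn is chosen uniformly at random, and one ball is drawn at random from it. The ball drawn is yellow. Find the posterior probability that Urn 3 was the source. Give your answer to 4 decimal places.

Posterior probability ≈ 0.2865

P(yellow|Urn 1) = 0.5; P(yellow|Urn 2) = 0.6429; P(yellow|Urn 3) = 0.7; P(yellow|Urn 4) = 0.4; P(yellow|Urn 5) = 0.2.
Prior × likelihood for each source: 0.2·0.5=0.1000, 0.2·0.6429=0.1286, 0.2·0.7=0.1400, 0.2·0.4=0.08000, 0.2·0.2=0.04000. Summing gives P(yellow) = 0.48857.
P(Urn 3 | yellow) = 0.1400 / 0.48857 = 0.2865.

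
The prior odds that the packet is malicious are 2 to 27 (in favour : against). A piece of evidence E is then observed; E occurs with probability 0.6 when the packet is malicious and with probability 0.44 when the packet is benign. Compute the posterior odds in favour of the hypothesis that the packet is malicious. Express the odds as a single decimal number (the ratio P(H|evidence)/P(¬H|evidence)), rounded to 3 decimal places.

Prior odds = 2/27 = 0.074074. In log-odds, ln(0.074074) = -2.6027.
Add log likelihood ratio: ln(1.3636) = 0.31015.
Posterior log-odds = -2.2925, so posterior odds = exp(-2.2925) = 0.10101.

Posterior odds ≈ 0.101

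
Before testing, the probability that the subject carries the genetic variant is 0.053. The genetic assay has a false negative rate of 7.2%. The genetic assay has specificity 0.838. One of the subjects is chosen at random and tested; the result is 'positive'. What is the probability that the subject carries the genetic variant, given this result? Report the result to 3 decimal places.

P(H | E) ≈ 0.243

Write H for 'the subject carries the genetic variant'. Prior odds H:¬H = 0.053/0.947 = 0.055966. For the 'positive' outcome, the likelihood ratio is 0.928/0.162 = 5.7284.
Posterior odds = 0.055966 × 5.7284 = 0.32060, so P(H|E) = 0.32060/(1+0.32060) = 0.243.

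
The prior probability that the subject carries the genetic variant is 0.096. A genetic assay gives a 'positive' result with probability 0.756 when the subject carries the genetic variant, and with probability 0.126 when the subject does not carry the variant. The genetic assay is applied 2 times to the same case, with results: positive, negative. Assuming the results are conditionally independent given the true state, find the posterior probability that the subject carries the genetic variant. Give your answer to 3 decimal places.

Let H be the event that the subject carries the genetic variant; start with P(H) = 0.096. P('positive'|H) = 0.756, P('positive'|¬H) = 0.126.
Update on result 1 ('positive'): P(H) ← 0.756·0.0960 / (0.756·0.0960 + 0.126·0.9040) = 0.072576/0.18648 = 0.3892.
Update on result 2 ('negative'): P(H) ← 0.244·0.3892 / (0.244·0.3892 + 0.874·0.6108) = 0.094962/0.62881 = 0.1510.

Posterior P(H) ≈ 0.151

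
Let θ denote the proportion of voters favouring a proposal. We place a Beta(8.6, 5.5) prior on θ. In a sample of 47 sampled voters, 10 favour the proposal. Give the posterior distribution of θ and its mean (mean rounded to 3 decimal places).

Posterior: Beta(18.6, 42.5); mean ≈ 0.304

The binomial likelihood is conjugate to the Beta prior: with 10 successes and 37 failures, the posterior is Beta(8.6+10, 5.5+37) = Beta(18.6, 42.5).
E[θ | data] = 18.6/(18.6+42.5) = 0.304.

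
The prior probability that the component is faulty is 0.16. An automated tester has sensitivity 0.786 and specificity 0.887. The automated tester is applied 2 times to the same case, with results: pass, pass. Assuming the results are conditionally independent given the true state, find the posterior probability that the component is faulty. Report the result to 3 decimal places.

Let H be the event that the component is faulty; start with P(H) = 0.16. P('fail'|H) = 0.786, P('fail'|¬H) = 0.113.
Update on result 1 ('pass'): P(H) ← 0.214·0.1600 / (0.214·0.1600 + 0.887·0.8400) = 0.034240/0.77932 = 0.0439.
Update on result 2 ('pass'): P(H) ← 0.214·0.0439 / (0.214·0.0439 + 0.887·0.9561) = 0.0094022/0.85743 = 0.0110.

Posterior P(H) ≈ 0.011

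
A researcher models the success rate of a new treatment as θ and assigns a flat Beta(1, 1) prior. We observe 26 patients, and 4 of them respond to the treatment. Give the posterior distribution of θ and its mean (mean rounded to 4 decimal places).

Observing 4 successes and 22 failures updates Beta(1, 1) by adding the success and failure counts to the two shape parameters: α = 1+4 = 5, β = 1+22 = 23.
Posterior mean = α/(α+β) = 5/28 = 0.1786.

Posterior: Beta(5, 23); mean ≈ 0.1786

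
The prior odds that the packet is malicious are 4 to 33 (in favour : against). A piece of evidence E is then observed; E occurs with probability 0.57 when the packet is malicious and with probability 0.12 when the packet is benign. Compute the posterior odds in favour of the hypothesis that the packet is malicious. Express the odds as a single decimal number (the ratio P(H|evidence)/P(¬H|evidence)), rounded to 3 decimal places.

Posterior odds ≈ 0.576

Prior odds = 4/33 = 0.12121.
Likelihood ratio for E = 0.57/0.12 = 4.7500.
Posterior odds = prior odds × LR = 0.57576.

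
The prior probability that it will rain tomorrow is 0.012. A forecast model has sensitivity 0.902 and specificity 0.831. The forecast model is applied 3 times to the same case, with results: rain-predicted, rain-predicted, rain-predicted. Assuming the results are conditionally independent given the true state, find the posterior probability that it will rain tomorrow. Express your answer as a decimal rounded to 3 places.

With H the event that it will rain tomorrow, the joint likelihood of the observed sequence is P(data|H) = 0.902·0.902·0.902 = 0.73387 and P(data|¬H) = 0.169·0.169·0.169 = 0.0048268.
Bayes: P(H|data) = 0.012·0.73387 / (0.012·0.73387 + 0.988·0.0048268) = 0.0088064/0.013575 = 0.6487.

Posterior P(H) ≈ 0.649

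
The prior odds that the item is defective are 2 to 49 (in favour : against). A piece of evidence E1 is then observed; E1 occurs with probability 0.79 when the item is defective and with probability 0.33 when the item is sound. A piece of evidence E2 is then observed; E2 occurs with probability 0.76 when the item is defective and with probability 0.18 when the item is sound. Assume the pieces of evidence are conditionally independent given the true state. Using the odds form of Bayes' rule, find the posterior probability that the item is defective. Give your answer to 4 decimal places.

Prior odds = 2/49 = 0.040816.
Likelihood ratio for E1 = 0.79/0.33 = 2.3939.
Likelihood ratio for E2 = 0.76/0.18 = 4.2222.
Posterior odds = prior odds × LR₁ × LR₂ = 0.41256.
Posterior probability = odds/(1+odds) = 0.41256/1.4126 = 0.2921.

Posterior probability ≈ 0.2921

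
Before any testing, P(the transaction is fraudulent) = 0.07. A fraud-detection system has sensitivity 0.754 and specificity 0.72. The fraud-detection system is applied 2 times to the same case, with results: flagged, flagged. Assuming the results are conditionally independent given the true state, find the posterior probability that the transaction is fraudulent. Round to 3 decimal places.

Posterior P(H) ≈ 0.353

With H the event that the transaction is fraudulent, the joint likelihood of the observed sequence is P(data|H) = 0.754·0.754 = 0.56852 and P(data|¬H) = 0.28·0.28 = 0.078400.
Bayes: P(H|data) = 0.07·0.56852 / (0.07·0.56852 + 0.93·0.078400) = 0.039796/0.11271 = 0.3531.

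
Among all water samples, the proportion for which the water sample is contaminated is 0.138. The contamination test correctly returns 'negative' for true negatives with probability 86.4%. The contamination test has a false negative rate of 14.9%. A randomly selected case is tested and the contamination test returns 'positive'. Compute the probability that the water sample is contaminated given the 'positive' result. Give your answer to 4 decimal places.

P(H | E) ≈ 0.5004

Let H be the event that the water sample is contaminated. P(H) = 0.138, so P(¬H) = 0.862. With E the 'positive' result, P(E|H) = 0.851 and P(E|¬H) = 0.136.
P(E) = 0.851·0.138 + 0.136·0.862 = 0.11744 + 0.11723 = 0.23467.
By Bayes' theorem, P(H|E) = 0.11744 / 0.23467 = 0.5004.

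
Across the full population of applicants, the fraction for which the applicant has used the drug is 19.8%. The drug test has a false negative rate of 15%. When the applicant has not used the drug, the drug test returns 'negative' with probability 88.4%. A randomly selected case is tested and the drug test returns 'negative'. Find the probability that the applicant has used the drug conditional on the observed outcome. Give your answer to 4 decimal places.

Write H for 'the applicant has used the drug'. Prior odds H:¬H = 0.198/0.802 = 0.24688. For the 'negative' outcome, the likelihood ratio is 0.15/0.884 = 0.16968.
Posterior odds = 0.24688 × 0.16968 = 0.041892, so P(H|E) = 0.041892/(1+0.041892) = 0.0402.

P(H | E) ≈ 0.0402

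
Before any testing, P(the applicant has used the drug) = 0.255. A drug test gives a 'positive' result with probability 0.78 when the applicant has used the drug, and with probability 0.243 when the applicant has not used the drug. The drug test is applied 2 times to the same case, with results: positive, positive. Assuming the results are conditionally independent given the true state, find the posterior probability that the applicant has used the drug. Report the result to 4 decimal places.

With H the event that the applicant has used the drug, the joint likelihood of the observed sequence is P(data|H) = 0.78·0.78 = 0.60840 and P(data|¬H) = 0.243·0.243 = 0.059049.
Bayes: P(H|data) = 0.255·0.60840 / (0.255·0.60840 + 0.745·0.059049) = 0.15514/0.19913 = 0.7791.

Posterior P(H) ≈ 0.7791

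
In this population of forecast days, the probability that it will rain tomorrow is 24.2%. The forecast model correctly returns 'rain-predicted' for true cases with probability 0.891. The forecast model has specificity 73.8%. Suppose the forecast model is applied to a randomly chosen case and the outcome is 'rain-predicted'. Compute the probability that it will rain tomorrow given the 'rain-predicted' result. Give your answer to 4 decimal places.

Let H be the event that it will rain tomorrow. P(H) = 0.242, so P(¬H) = 0.758. With E the 'rain-predicted' result, P(E|H) = 0.891 and P(E|¬H) = 0.262.
P(E) = 0.891·0.242 + 0.262·0.758 = 0.21562 + 0.19860 = 0.41422.
By Bayes' theorem, P(H|E) = 0.21562 / 0.41422 = 0.5206.

P(H | E) ≈ 0.5206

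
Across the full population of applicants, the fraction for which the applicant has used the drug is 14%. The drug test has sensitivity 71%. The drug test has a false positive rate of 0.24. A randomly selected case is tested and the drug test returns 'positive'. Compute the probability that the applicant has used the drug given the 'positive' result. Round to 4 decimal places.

P(H | E) ≈ 0.3250

Let H be the event that the applicant has used the drug. P(H) = 0.14, so P(¬H) = 0.86. With E the 'positive' result, P(E|H) = 0.71 and P(E|¬H) = 0.24.
P(E) = 0.71·0.14 + 0.24·0.86 = 0.099400 + 0.20640 = 0.30580.
By Bayes' theorem, P(H|E) = 0.099400 / 0.30580 = 0.3250.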